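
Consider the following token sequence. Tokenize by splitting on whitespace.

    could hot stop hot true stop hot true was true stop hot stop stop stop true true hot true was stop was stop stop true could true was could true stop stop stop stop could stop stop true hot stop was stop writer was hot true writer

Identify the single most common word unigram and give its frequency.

"stop", 17 times

Unigram frequencies (highest first):
  stop: 17
  true: 11
  hot: 7
  was: 6
  could: 4
  writer: 2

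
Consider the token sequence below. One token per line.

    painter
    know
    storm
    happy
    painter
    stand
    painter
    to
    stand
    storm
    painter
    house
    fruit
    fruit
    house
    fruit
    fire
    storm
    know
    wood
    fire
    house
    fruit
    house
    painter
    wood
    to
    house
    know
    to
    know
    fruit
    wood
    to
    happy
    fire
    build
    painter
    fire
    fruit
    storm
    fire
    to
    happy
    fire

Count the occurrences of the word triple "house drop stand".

0

Scanning the 43 overlapping trigram windows for "house drop stand":
  (none found)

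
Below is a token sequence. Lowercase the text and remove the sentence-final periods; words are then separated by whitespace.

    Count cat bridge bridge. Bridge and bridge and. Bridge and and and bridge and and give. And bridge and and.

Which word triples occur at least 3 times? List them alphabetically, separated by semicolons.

and bridge and; bridge and and

Trigram counts meeting the condition (at least 3 times):
  and bridge and: 4
  bridge and and: 3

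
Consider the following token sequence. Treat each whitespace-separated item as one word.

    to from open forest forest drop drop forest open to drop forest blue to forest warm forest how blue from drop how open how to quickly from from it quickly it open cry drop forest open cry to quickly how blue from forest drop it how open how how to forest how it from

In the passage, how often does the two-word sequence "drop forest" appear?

Scanning the 53 overlapping bigram windows for "drop forest":
  position 7–8: drop forest
  position 11–12: drop forest
  position 34–35: drop forest

3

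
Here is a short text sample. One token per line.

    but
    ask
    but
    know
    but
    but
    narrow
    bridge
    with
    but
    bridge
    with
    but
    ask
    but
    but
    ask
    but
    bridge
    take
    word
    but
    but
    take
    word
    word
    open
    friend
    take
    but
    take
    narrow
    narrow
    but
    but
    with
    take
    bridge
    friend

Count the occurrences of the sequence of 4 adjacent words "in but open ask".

0

Scanning the 36 overlapping 4-gram windows for "in but open ask":
  (none found)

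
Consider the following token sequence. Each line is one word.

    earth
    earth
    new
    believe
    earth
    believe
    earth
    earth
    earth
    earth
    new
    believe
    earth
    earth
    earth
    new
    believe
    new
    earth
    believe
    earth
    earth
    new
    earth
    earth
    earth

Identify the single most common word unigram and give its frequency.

"earth", 16 times

Unigram frequencies (highest first):
  earth: 16
  new: 5
  believe: 5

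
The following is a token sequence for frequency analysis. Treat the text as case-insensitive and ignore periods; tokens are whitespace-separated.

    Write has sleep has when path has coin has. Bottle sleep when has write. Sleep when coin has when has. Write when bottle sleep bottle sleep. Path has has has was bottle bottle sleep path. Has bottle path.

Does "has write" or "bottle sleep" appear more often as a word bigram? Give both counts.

"has write": 2 occurrences
"bottle sleep": 4 occurrences

"bottle sleep" (4 vs 2)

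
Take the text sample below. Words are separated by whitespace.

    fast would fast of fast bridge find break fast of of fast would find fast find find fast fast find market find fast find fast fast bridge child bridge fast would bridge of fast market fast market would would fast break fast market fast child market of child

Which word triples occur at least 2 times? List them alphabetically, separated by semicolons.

fast market fast; find fast fast; find fast find

Trigram counts meeting the condition (at least 2 times):
  fast market fast: 2
  find fast fast: 2
  find fast find: 2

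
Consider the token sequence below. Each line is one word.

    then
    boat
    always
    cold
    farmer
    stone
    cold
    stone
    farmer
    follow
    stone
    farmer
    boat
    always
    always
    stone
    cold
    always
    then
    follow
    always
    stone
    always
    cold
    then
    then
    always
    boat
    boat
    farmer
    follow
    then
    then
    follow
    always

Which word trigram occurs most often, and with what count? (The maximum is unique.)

"then follow always", 2 times

Trigram frequencies (highest first):
  then follow always: 2
  then boat always: 1
  boat always cold: 1
  always cold farmer: 1
  cold farmer stone: 1
  farmer stone cold: 1
  … (26 more, each ≤ 1)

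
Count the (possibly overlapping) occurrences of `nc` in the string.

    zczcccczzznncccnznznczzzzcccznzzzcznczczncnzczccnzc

4

Sliding a length-2 window over the 51 characters (50 positions):
  position 12–13: nc
  position 20–21: nc
  position 36–37: nc
  position 41–42: nc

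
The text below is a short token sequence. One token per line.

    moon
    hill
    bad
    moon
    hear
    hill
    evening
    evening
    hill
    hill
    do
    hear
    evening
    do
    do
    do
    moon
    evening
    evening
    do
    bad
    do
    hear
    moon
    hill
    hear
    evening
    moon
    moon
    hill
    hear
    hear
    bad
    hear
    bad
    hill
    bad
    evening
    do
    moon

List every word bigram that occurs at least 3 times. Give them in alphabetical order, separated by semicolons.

evening do; moon hill

Bigram counts meeting the condition (at least 3 times):
  evening do: 3
  moon hill: 3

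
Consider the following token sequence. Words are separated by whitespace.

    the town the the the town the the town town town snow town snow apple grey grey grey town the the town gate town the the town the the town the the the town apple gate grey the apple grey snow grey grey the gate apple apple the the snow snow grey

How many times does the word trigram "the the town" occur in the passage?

6

Scanning the 50 overlapping trigram windows for "the the town":
  position 4–6: the the town
  position 7–9: the the town
  position 20–22: the the town
  position 25–27: the the town
  position 28–30: the the town
  position 32–34: the the town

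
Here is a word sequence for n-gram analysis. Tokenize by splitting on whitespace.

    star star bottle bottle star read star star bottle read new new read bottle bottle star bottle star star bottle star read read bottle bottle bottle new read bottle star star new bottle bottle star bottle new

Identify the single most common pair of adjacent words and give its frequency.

Bigram frequencies (highest first):
  bottle star: 6
  star bottle: 5
  bottle bottle: 5
  star star: 4
  read bottle: 3
  star read: 2
  … (9 more, each ≤ 2)

"bottle star", 6 times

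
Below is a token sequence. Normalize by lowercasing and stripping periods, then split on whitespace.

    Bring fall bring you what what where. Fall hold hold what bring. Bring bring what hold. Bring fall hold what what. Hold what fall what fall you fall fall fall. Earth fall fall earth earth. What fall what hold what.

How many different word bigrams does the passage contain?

40 tokens → 39 bigram windows in total.
Repeated bigrams (each contributes count−1 duplicates):
  hold what: 4
  fall fall: 3
  what fall: 3
  what hold: 3
  bring bring: 2
  bring fall: 2
  fall earth: 2
  fall hold: 2
  … (2 more repeated)
15 duplicate windows → 39 − 15 = 24 distinct.

24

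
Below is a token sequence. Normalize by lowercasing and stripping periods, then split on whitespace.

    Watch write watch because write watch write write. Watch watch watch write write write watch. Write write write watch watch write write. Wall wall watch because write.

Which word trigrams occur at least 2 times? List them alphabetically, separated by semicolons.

watch because write; watch watch write; watch write write; write watch watch; write watch write; write write watch; write write write

Trigram counts meeting the condition (at least 2 times):
  watch because write: 2
  watch watch write: 2
  watch write write: 4
  write watch watch: 2
  write watch write: 2
  write write watch: 3
  write write write: 2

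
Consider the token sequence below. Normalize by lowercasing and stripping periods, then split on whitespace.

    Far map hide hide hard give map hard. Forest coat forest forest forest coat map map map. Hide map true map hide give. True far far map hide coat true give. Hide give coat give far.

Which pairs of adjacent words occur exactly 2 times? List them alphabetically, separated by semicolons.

far map; forest coat; forest forest; hide give; map map

Bigram counts meeting the condition (exactly 2 times):
  far map: 2
  forest coat: 2
  forest forest: 2
  hide give: 2
  map map: 2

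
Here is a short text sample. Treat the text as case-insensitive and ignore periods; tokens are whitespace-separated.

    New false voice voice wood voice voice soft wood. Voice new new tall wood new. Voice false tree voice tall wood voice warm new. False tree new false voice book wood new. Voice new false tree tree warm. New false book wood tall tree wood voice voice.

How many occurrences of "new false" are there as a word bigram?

5

Scanning the 46 overlapping bigram windows for "new false":
  position 1–2: new false
  position 24–25: new false
  position 27–28: new false
  position 34–35: new false
  position 39–40: new false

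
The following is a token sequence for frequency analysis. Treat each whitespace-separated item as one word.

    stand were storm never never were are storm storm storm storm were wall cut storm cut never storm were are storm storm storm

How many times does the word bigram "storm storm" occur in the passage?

5

Scanning the 22 overlapping bigram windows for "storm storm":
  position 8–9: storm storm
  position 9–10: storm storm
  position 10–11: storm storm
  position 21–22: storm storm
  position 22–23: storm storm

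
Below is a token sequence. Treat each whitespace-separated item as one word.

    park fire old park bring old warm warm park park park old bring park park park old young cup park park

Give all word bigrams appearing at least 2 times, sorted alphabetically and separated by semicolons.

Bigram counts meeting the condition (at least 2 times):
  park old: 2
  park park: 5

park old; park park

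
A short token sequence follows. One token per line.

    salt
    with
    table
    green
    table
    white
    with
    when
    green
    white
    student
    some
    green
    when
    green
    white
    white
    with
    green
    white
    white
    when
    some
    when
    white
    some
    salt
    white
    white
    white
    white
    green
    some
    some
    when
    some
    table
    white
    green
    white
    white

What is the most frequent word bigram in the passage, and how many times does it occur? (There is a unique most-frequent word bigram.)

"white white", 6 times

Bigram frequencies (highest first):
  white white: 6
  green white: 4
  table white: 2
  white with: 2
  when green: 2
  when some: 2
  … (20 more, each ≤ 2)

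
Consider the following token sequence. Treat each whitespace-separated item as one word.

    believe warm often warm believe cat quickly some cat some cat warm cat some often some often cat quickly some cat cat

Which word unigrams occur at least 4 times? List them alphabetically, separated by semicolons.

Unigram counts meeting the condition (at least 4 times):
  cat: 7
  some: 5

cat; some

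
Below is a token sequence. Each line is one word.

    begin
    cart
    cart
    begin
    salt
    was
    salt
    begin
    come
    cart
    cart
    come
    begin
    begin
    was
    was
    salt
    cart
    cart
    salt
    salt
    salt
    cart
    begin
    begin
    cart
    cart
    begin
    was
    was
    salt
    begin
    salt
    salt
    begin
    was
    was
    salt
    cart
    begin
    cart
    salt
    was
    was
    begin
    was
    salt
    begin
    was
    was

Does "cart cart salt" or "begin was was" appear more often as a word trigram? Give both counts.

"cart cart salt": 1 occurrence
"begin was was": 4 occurrences

"begin was was" (4 vs 1)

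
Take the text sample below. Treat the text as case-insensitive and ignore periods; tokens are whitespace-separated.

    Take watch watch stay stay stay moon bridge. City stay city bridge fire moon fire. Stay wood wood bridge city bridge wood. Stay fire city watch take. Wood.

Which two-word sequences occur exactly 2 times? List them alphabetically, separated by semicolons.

Bigram counts meeting the condition (exactly 2 times):
  bridge city: 2
  city bridge: 2
  stay stay: 2

bridge city; city bridge; stay stay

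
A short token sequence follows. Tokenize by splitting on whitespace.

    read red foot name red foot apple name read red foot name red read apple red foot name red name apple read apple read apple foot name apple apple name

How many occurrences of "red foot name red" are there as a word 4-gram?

Scanning the 27 overlapping 4-gram windows for "red foot name red":
  position 2–5: red foot name red
  position 10–13: red foot name red
  position 16–19: red foot name red

3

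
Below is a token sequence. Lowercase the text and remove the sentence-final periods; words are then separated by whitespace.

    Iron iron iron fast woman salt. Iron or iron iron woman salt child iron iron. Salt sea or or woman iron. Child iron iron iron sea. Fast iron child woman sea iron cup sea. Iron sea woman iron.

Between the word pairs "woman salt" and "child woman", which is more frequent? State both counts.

"woman salt" (2 vs 1)

"woman salt": 2 occurrences
"child woman": 1 occurrence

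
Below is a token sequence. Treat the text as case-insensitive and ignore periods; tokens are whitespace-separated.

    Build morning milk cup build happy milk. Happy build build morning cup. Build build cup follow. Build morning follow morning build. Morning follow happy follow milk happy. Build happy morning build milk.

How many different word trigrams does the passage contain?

32 tokens → 30 trigram windows in total.
Repeated trigrams (each contributes count−1 duplicates):
  build morning follow: 2
  milk happy build: 2
2 duplicate windows → 30 − 2 = 28 distinct.

28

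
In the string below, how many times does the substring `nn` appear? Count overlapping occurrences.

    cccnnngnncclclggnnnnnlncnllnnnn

Sliding a length-2 window over the 31 characters (30 positions):
  position 4–5: nn
  position 5–6: nn
  position 8–9: nn
  position 17–18: nn
  position 18–19: nn
  position 19–20: nn
  position 20–21: nn
  position 28–29: nn
  position 29–30: nn
  position 30–31: nn

10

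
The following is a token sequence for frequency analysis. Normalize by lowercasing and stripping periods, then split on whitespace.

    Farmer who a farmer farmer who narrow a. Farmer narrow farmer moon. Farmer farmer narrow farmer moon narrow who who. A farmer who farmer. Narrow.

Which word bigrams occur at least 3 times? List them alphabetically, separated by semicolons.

a farmer; farmer narrow; farmer who

Bigram counts meeting the condition (at least 3 times):
  a farmer: 3
  farmer narrow: 3
  farmer who: 3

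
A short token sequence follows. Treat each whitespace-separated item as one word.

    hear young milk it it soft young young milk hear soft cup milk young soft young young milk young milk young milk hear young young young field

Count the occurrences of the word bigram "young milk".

Scanning the 26 overlapping bigram windows for "young milk":
  position 2–3: young milk
  position 8–9: young milk
  position 17–18: young milk
  position 19–20: young milk
  position 21–22: young milk

5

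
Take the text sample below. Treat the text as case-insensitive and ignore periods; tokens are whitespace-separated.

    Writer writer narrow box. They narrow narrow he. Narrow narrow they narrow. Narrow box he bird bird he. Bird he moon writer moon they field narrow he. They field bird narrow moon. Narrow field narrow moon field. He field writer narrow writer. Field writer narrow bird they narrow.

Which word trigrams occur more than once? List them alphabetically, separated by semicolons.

field writer narrow; they narrow narrow

Trigram counts meeting the condition (more than once):
  field writer narrow: 2
  they narrow narrow: 2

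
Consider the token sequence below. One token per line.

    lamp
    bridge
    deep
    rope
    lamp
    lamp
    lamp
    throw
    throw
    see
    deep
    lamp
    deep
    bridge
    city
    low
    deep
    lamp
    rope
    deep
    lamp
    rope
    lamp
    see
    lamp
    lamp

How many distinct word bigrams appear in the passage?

19

26 tokens → 25 bigram windows in total.
Repeated bigrams (each contributes count−1 duplicates):
  deep lamp: 3
  lamp lamp: 3
  lamp rope: 2
  rope lamp: 2
6 duplicate windows → 25 − 6 = 19 distinct.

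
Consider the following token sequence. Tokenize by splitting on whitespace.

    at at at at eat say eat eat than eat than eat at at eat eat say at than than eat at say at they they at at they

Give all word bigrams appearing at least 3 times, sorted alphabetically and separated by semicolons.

at at; than eat

Bigram counts meeting the condition (at least 3 times):
  at at: 5
  than eat: 3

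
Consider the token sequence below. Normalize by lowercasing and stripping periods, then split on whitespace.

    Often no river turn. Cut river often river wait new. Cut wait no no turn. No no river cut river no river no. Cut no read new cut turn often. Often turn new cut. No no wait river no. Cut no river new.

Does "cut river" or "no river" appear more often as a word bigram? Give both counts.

"cut river": 2 occurrences
"no river": 4 occurrences

"no river" (4 vs 2)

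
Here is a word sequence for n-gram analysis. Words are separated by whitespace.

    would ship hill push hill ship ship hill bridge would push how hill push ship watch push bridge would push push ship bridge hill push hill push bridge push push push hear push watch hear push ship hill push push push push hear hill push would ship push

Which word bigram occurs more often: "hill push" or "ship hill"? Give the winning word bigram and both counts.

"hill push" (6 vs 3)

"hill push": 6 occurrences
"ship hill": 3 occurrences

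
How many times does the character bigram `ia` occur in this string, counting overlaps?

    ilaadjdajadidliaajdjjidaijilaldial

Sliding a length-2 window over the 34 characters (33 positions):
  position 15–16: ia
  position 32–33: ia

2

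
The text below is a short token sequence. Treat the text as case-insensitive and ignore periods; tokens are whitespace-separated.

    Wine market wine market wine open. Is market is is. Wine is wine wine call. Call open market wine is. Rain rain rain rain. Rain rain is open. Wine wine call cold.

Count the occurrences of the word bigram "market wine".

3

Scanning the 31 overlapping bigram windows for "market wine":
  position 2–3: market wine
  position 4–5: market wine
  position 18–19: market wine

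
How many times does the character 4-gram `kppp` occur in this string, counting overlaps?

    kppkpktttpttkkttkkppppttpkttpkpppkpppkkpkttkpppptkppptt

Sliding a length-4 window over the 55 characters (52 positions):
  position 18–21: kppp
  position 30–33: kppp
  position 34–37: kppp
  position 44–47: kppp
  position 50–53: kppp

5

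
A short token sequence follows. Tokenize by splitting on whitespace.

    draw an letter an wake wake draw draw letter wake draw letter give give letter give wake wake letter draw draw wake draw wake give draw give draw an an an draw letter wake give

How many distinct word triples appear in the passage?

32

35 tokens → 33 trigram windows in total.
Repeated trigrams (each contributes count−1 duplicates):
  draw letter wake: 2
1 duplicate windows → 33 − 1 = 32 distinct.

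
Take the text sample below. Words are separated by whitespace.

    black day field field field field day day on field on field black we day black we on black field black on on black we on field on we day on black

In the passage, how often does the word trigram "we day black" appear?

Scanning the 30 overlapping trigram windows for "we day black":
  position 14–16: we day black

1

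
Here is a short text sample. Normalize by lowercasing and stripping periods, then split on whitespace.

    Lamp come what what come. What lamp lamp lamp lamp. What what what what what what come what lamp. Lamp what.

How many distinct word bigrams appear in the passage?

7

21 tokens → 20 bigram windows in total.
Repeated bigrams (each contributes count−1 duplicates):
  what what: 6
  lamp lamp: 4
  come what: 3
  lamp what: 2
  what come: 2
  what lamp: 2
13 duplicate windows → 20 − 13 = 7 distinct.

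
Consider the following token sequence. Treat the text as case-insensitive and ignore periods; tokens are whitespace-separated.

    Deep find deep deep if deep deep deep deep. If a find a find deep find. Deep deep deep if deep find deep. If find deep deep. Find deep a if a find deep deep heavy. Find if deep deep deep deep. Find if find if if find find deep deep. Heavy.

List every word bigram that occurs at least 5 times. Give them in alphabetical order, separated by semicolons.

Bigram counts meeting the condition (at least 5 times):
  deep deep: 12
  deep find: 5
  find deep: 8

deep deep; deep find; find deep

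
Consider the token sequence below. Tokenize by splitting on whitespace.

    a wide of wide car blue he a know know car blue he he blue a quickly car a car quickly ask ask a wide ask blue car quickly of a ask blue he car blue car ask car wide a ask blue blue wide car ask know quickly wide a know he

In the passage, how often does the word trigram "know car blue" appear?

Scanning the 51 overlapping trigram windows for "know car blue":
  position 10–12: know car blue

1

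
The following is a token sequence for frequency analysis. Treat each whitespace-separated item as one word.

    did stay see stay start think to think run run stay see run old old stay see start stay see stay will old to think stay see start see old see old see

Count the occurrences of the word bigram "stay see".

5

Scanning the 32 overlapping bigram windows for "stay see":
  position 2–3: stay see
  position 11–12: stay see
  position 16–17: stay see
  position 19–20: stay see
  position 26–27: stay see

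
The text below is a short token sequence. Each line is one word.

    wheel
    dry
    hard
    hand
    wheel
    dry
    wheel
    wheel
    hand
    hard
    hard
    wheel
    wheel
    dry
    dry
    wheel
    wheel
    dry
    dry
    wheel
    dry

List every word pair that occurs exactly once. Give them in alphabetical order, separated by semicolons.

dry hard; hand hard; hand wheel; hard hand; hard hard; hard wheel; wheel hand

Bigram counts meeting the condition (exactly once):
  dry hard: 1
  hand hard: 1
  hand wheel: 1
  hard hand: 1
  hard hard: 1
  hard wheel: 1
  wheel hand: 1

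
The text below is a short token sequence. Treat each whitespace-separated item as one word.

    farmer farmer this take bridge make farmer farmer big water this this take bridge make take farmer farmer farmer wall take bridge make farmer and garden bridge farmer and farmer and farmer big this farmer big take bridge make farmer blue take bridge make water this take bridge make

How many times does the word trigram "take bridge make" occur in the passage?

6

Scanning the 47 overlapping trigram windows for "take bridge make":
  position 4–6: take bridge make
  position 13–15: take bridge make
  position 21–23: take bridge make
  position 37–39: take bridge make
  position 42–44: take bridge make
  position 47–49: take bridge make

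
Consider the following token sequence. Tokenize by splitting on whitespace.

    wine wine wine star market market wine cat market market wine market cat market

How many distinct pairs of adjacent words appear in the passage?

9

14 tokens → 13 bigram windows in total.
Repeated bigrams (each contributes count−1 duplicates):
  cat market: 2
  market market: 2
  market wine: 2
  wine wine: 2
4 duplicate windows → 13 − 4 = 9 distinct.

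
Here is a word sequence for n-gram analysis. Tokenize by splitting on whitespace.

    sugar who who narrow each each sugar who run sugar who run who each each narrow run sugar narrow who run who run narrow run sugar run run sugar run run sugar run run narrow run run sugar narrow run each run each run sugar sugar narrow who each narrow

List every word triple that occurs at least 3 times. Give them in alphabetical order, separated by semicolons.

Trigram counts meeting the condition (at least 3 times):
  run run sugar: 3
  run sugar run: 3
  sugar run run: 3

run run sugar; run sugar run; sugar run run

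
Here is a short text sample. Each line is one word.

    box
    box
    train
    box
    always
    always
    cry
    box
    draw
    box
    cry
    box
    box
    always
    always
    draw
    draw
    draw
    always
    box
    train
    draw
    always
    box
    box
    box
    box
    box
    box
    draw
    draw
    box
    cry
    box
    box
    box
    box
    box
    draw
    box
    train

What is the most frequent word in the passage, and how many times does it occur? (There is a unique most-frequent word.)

"box", 21 times

Unigram frequencies (highest first):
  box: 21
  draw: 8
  always: 6
  train: 3
  cry: 3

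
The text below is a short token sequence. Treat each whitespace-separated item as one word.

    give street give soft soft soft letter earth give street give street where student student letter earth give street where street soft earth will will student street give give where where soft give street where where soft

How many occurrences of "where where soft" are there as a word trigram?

2

Scanning the 35 overlapping trigram windows for "where where soft":
  position 30–32: where where soft
  position 35–37: where where soft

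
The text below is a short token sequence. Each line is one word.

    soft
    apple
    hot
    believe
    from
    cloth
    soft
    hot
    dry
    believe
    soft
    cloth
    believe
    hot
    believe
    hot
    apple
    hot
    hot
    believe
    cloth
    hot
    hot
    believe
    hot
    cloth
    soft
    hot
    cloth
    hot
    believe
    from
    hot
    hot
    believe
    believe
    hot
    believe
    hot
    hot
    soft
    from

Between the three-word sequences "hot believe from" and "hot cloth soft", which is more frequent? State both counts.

"hot believe from": 2 occurrences
"hot cloth soft": 1 occurrence

"hot believe from" (2 vs 1)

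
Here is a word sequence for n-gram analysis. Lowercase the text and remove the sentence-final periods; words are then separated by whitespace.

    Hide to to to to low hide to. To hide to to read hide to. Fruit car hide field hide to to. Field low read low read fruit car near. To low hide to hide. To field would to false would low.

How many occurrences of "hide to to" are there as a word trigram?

4

Scanning the 40 overlapping trigram windows for "hide to to":
  position 1–3: hide to to
  position 7–9: hide to to
  position 10–12: hide to to
  position 20–22: hide to to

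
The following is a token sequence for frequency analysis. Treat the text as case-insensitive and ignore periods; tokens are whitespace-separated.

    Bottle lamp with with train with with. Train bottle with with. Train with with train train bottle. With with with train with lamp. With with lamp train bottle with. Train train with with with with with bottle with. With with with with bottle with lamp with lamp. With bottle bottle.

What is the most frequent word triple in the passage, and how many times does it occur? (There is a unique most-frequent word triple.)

"with with with", 7 times

Trigram frequencies (highest first):
  with with with: 7
  with with train: 5
  with train with: 3
  train with with: 3
  train bottle with: 3
  bottle with with: 3
  … (18 more, each ≤ 3)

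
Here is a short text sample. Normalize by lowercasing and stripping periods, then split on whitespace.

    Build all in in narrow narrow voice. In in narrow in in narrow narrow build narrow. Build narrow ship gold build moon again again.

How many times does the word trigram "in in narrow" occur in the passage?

Scanning the 22 overlapping trigram windows for "in in narrow":
  position 3–5: in in narrow
  position 8–10: in in narrow
  position 11–13: in in narrow

3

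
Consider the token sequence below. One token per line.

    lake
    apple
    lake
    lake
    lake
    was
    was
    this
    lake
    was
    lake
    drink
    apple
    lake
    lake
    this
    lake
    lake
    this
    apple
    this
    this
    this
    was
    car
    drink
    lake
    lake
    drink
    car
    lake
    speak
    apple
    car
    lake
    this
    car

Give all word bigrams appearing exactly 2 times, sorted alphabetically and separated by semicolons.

apple lake; car lake; lake drink; lake was; this lake; this this

Bigram counts meeting the condition (exactly 2 times):
  apple lake: 2
  car lake: 2
  lake drink: 2
  lake was: 2
  this lake: 2
  this this: 2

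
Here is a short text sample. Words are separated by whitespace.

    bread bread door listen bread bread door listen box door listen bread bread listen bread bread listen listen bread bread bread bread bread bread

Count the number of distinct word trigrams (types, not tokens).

12

24 tokens → 22 trigram windows in total.
Repeated trigrams (each contributes count−1 duplicates):
  bread bread bread: 4
  listen bread bread: 4
  bread bread door: 2
  bread bread listen: 2
  bread door listen: 2
  door listen bread: 2
10 duplicate windows → 22 − 10 = 12 distinct.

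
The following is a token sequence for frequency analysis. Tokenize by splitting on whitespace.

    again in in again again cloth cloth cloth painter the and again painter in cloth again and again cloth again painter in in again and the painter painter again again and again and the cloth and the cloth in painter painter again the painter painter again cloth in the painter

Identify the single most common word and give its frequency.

Unigram frequencies (highest first):
  again: 13
  painter: 10
  cloth: 8
  in: 7
  the: 6
  and: 6

"again", 13 times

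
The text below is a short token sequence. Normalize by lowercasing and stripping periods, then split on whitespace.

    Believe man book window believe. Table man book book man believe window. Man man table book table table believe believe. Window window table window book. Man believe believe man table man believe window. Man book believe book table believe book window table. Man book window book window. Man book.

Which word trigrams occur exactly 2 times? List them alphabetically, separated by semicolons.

believe window man; book man believe; man believe window; man book window; table man book; window man book

Trigram counts meeting the condition (exactly 2 times):
  believe window man: 2
  book man believe: 2
  man believe window: 2
  man book window: 2
  table man book: 2
  window man book: 2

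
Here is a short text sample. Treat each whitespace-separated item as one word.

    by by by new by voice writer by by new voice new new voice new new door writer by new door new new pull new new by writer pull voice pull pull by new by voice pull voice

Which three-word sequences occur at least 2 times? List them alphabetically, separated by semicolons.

by by new; by new by; new by voice; new voice new; voice new new

Trigram counts meeting the condition (at least 2 times):
  by by new: 2
  by new by: 2
  new by voice: 2
  new voice new: 2
  voice new new: 2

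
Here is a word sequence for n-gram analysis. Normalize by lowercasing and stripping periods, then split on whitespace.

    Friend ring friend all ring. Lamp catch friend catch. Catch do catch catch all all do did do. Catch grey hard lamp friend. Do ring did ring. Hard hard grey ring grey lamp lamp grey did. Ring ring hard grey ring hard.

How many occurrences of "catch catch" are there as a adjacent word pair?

2

Scanning the 41 overlapping bigram windows for "catch catch":
  position 9–10: catch catch
  position 12–13: catch catch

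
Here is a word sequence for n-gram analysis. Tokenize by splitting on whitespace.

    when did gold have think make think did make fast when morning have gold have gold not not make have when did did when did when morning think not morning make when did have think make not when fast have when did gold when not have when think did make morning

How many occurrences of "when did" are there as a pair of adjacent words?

5

Scanning the 50 overlapping bigram windows for "when did":
  position 1–2: when did
  position 21–22: when did
  position 24–25: when did
  position 32–33: when did
  position 41–42: when did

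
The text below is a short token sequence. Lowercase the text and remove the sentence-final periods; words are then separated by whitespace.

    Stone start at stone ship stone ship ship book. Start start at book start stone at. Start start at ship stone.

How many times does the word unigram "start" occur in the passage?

6

Scanning the 21 tokens for "start":
  position 2: start
  position 10: start
  position 11: start
  position 14: start
  position 17: start
  position 18: start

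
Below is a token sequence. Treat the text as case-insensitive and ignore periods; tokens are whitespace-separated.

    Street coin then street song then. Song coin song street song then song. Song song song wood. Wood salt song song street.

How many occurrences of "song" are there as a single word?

10

Scanning the 22 tokens for "song":
  position 5: song
  position 7: song
  position 9: song
  position 11: song
  position 13: song
  position 14: song
  position 15: song
  position 16: song
  position 20: song
  position 21: song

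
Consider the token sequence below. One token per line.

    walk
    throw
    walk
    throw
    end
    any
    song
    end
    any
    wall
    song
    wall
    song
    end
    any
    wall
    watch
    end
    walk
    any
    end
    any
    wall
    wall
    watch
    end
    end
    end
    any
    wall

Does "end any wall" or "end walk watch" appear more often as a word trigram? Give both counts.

"end any wall" (4 vs 0)

"end any wall": 4 occurrences
"end walk watch": 0 occurrences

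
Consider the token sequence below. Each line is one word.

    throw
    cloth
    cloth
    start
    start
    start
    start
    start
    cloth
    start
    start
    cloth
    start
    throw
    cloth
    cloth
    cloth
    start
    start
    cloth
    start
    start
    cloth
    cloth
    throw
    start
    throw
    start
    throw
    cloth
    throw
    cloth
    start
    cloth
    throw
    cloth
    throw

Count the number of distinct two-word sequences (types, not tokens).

8

37 tokens → 36 bigram windows in total.
Repeated bigrams (each contributes count−1 duplicates):
  start start: 7
  cloth start: 6
  start cloth: 5
  throw cloth: 5
  cloth cloth: 4
  cloth throw: 4
  start throw: 3
  throw start: 2
28 duplicate windows → 36 − 28 = 8 distinct.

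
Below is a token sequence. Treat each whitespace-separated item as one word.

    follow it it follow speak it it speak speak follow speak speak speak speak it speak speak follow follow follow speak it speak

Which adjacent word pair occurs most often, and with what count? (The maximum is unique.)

Bigram frequencies (highest first):
  speak speak: 5
  follow speak: 3
  speak it: 3
  it speak: 3
  it it: 2
  speak follow: 2
  … (3 more, each ≤ 2)

"speak speak", 5 times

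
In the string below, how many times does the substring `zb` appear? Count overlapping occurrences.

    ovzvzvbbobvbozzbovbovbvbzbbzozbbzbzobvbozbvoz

Sliding a length-2 window over the 45 characters (44 positions):
  position 15–16: zb
  position 25–26: zb
  position 30–31: zb
  position 33–34: zb
  position 41–42: zb

5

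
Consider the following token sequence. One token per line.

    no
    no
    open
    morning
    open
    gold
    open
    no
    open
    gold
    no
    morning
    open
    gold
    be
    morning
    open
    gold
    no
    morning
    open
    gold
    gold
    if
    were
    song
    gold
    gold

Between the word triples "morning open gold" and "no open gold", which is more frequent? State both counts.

"morning open gold": 4 occurrences
"no open gold": 1 occurrence

"morning open gold" (4 vs 1)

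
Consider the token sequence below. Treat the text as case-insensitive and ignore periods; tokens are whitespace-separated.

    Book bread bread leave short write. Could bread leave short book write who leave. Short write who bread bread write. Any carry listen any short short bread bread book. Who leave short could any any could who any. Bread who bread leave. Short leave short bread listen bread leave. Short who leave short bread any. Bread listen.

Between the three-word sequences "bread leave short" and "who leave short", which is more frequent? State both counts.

"bread leave short": 4 occurrences
"who leave short": 3 occurrences

"bread leave short" (4 vs 3)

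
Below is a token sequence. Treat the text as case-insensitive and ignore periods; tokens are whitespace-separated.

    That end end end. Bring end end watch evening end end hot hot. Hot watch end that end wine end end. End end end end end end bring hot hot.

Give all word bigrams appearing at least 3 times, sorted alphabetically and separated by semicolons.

end end; hot hot

Bigram counts meeting the condition (at least 3 times):
  end end: 11
  hot hot: 3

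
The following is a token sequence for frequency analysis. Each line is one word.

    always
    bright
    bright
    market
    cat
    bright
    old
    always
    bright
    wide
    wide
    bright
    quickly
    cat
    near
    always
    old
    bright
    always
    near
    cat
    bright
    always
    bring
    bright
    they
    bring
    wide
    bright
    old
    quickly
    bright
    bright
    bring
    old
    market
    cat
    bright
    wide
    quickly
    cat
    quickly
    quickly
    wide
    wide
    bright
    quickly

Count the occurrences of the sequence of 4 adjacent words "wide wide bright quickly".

2

Scanning the 44 overlapping 4-gram windows for "wide wide bright quickly":
  position 10–13: wide wide bright quickly
  position 44–47: wide wide bright quickly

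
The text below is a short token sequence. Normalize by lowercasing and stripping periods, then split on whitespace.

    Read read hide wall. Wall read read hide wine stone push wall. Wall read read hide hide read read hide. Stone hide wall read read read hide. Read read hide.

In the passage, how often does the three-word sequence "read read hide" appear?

Scanning the 28 overlapping trigram windows for "read read hide":
  position 1–3: read read hide
  position 6–8: read read hide
  position 14–16: read read hide
  position 18–20: read read hide
  position 25–27: read read hide
  position 28–30: read read hide

6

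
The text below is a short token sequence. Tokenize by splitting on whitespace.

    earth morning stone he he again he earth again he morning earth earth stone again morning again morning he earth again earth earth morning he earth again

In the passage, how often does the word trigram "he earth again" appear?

3

Scanning the 25 overlapping trigram windows for "he earth again":
  position 7–9: he earth again
  position 19–21: he earth again
  position 25–27: he earth again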